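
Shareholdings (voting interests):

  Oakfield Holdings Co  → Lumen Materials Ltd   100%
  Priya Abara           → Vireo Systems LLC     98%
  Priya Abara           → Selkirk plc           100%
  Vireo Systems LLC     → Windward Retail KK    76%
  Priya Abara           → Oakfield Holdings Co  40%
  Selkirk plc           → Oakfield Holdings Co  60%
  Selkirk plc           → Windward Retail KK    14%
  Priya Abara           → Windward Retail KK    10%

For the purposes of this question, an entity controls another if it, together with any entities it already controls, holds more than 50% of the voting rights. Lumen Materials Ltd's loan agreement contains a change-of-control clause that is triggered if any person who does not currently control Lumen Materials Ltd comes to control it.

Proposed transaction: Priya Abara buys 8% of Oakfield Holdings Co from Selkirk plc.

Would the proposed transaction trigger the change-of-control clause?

No

The purchase adds only to Priya's holdings (Selkirk's stake shrinks), so Priya is the only person who could newly come to control Lumen.
Priya holds 100% of Selkirk, so Priya controls Selkirk.
Selkirk and Priya together hold 60% + 40% = 100% of Oakfield, so Priya controls Oakfield.
Oakfield holds 100% of Lumen, so Priya controls Lumen.
So Priya already controls Lumen before the transaction.
After the purchase, Priya's direct stake in Oakfield rises to 40% + 8% = 48%, and Selkirk's stake falls to 52%.
Priya controlled Lumen already, so this is not a new person acquiring control; every other person's position is unchanged or reduced.
No new person acquires control, so the clause is not triggered.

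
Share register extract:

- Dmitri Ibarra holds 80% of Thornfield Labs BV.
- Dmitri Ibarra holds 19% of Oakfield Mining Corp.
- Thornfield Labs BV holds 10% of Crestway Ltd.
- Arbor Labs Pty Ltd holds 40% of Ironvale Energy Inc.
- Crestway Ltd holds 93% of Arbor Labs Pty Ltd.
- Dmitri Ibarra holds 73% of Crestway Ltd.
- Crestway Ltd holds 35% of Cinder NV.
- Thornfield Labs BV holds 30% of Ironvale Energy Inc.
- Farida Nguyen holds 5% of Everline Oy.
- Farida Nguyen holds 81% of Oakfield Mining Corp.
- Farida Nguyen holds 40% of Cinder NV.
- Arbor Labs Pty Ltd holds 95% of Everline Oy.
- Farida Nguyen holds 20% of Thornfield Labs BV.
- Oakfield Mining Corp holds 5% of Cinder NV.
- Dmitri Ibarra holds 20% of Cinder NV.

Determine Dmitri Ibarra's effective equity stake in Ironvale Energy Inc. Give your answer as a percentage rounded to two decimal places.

Dmitri reaches Ironvale along 3 paths.
Via Crestway → Arbor: 73% × 93% × 40% = 27.156%.
Via Thornfield → Crestway → Arbor: 80% × 10% × 93% × 40% = 2.976%.
Via Thornfield: 80% × 30% = 24%.
Total: 27.156% + 2.976% + 24% = 54.132%.
Rounded: 54.13%.

54.13%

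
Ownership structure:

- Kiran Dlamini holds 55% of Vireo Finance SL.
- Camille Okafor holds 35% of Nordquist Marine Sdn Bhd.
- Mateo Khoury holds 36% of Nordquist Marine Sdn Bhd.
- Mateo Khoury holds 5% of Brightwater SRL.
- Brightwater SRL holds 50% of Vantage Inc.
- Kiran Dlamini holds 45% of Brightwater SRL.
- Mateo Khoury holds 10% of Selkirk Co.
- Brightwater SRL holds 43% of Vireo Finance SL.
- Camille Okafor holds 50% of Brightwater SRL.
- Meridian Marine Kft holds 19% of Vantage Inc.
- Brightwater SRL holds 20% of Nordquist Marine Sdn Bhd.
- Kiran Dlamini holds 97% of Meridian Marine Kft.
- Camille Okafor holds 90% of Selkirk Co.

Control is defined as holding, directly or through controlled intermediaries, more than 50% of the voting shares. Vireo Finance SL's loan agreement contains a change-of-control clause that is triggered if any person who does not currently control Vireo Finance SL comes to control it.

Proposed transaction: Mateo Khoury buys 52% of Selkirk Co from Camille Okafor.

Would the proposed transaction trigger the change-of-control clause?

No

The purchase adds only to Mateo's holdings (Camille's stake shrinks), so Mateo is the only person who could newly come to control Vireo.
Mateo's largest direct stake is 36% in Nordquist, which does not meet the threshold, so Mateo controls no company.
Neither Mateo nor any entity Mateo controls holds any voting interest in Vireo.
So before the transaction, Mateo does not control Vireo.
After the purchase, Mateo's direct stake in Selkirk rises to 10% + 52% = 62%, and Camille's stake falls to 38%.
Mateo holds 62% of Selkirk, so Mateo controls Selkirk.
After the transaction, neither Mateo nor any entity Mateo controls holds a voting interest in Vireo, so Mateo still does not control it.
No new person acquires control, so the clause is not triggered.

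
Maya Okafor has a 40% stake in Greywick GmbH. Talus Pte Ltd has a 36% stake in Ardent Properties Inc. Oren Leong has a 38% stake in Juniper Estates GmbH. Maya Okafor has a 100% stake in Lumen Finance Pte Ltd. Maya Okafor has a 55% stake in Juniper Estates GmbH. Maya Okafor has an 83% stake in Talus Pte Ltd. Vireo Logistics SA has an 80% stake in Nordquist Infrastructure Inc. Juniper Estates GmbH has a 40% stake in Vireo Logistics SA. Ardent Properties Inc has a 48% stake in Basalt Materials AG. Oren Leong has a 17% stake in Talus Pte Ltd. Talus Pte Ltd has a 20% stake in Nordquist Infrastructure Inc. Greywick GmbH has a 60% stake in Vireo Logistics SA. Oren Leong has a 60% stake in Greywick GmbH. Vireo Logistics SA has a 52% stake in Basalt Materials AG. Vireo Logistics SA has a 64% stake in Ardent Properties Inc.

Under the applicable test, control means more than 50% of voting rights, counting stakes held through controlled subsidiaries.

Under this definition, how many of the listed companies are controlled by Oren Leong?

Oren holds 60% of Greywick, so Oren controls Greywick.
Greywick holds 60% of Vireo, so Oren controls Vireo.
Vireo holds 64% of Ardent, so Oren controls Ardent.
Vireo holds 80% of Nordquist, so Oren controls Nordquist.
Vireo and Ardent together hold 52% + 48% = 100% of Basalt, so Oren controls Basalt.
No other company's threshold is met.
Oren controls 5 companies.

5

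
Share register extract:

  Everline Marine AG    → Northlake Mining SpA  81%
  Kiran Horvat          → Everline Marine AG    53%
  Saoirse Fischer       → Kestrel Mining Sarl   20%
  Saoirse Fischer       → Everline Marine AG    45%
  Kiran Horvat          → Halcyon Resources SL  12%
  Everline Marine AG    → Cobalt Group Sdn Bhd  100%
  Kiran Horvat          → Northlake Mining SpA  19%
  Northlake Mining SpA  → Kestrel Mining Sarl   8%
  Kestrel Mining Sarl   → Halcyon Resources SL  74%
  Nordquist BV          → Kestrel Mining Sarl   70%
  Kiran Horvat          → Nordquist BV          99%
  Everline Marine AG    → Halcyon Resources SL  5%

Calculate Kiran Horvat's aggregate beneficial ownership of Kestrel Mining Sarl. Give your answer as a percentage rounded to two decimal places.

74.25%

Kiran reaches Kestrel along 3 paths.
Via Northlake: 19% × 8% = 1.52%.
Via Everline → Northlake: 53% × 81% × 8% = 3.4344%.
Via Nordquist: 99% × 70% = 69.3%.
Total: 1.52% + 3.4344% + 69.3% = 74.2544%.
Rounded: 74.25%.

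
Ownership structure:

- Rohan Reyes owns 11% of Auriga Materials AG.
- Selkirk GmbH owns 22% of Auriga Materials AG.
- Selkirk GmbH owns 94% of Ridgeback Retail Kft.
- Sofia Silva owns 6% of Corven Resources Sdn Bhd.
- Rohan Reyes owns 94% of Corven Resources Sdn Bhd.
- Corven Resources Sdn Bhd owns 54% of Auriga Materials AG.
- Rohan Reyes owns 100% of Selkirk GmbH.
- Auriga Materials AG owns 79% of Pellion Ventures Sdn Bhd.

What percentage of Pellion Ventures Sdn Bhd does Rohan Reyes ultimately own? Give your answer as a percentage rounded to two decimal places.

Rohan reaches Pellion along 3 paths.
Via Selkirk → Auriga: 100% × 22% × 79% = 17.38%.
Via Corven → Auriga: 94% × 54% × 79% = 40.1004%.
Via Auriga: 11% × 79% = 8.69%.
Total: 17.38% + 40.1004% + 8.69% = 66.1704%.
Rounded: 66.17%.

66.17%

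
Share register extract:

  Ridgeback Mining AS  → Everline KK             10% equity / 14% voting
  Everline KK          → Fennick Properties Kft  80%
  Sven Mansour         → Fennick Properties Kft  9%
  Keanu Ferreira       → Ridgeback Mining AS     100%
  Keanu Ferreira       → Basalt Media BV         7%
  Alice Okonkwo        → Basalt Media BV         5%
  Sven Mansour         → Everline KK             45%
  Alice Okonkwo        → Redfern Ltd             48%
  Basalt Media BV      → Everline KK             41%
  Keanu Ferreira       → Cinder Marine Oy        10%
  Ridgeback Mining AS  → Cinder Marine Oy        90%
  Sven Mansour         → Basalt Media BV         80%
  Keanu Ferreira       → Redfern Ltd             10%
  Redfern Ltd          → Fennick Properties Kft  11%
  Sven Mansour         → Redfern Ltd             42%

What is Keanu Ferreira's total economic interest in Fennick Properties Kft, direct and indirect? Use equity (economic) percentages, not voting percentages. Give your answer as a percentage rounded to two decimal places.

11.40%

Keanu reaches Fennick along 3 paths.
Via Redfern: 10% × 11% = 1.1%.
Via Basalt → Everline: 7% × 41% × 80% = 2.296%.
Via Ridgeback → Everline: 100% × 10% × 80% = 8%.
Total: 1.1% + 2.296% + 8% = 11.396%.
Rounded: 11.40%.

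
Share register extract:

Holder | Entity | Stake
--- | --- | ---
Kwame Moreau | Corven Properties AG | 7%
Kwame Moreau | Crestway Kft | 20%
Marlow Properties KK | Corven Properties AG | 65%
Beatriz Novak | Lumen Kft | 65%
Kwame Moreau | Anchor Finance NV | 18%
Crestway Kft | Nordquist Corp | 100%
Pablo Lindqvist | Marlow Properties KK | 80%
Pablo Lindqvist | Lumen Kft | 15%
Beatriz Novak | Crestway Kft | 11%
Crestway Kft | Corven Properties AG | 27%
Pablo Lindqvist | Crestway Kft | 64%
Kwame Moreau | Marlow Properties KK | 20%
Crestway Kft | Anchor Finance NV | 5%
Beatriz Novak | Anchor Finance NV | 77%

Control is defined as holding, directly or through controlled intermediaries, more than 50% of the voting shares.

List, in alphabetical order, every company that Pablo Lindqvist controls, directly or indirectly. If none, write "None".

Pablo holds 64% of Crestway, so Pablo controls Crestway.
Pablo holds 80% of Marlow, so Pablo controls Marlow.
Crestway holds 100% of Nordquist, so Pablo controls Nordquist.
Crestway and Marlow together hold 27% + 65% = 92% of Corven, so Pablo controls Corven.
No other company's threshold is met.

Corven Properties AG, Crestway Kft, Marlow Properties KK, Nordquist Corp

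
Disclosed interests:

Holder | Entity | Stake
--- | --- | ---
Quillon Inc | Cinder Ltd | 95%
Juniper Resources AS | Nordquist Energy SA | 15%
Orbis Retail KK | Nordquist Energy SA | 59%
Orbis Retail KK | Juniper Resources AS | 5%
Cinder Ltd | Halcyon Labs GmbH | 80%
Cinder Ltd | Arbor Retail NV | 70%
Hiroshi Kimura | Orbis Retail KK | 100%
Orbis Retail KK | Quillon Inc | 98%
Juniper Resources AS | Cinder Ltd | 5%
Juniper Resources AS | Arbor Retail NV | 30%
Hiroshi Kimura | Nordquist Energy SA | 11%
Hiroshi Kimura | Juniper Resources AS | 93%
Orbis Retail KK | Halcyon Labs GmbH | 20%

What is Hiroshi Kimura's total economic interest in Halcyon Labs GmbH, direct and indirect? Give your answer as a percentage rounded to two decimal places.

Hiroshi reaches Halcyon along 4 paths.
Via Orbis: 100% × 20% = 20%.
Via Orbis → Quillon → Cinder: 100% × 98% × 95% × 80% = 74.48%.
Via Juniper → Cinder: 93% × 5% × 80% = 3.72%.
Via Orbis → Juniper → Cinder: 100% × 5% × 5% × 80% = 0.2%.
Total: 20% + 74.48% + 3.72% + 0.2% = 98.4%.
Rounded: 98.40%.

98.40%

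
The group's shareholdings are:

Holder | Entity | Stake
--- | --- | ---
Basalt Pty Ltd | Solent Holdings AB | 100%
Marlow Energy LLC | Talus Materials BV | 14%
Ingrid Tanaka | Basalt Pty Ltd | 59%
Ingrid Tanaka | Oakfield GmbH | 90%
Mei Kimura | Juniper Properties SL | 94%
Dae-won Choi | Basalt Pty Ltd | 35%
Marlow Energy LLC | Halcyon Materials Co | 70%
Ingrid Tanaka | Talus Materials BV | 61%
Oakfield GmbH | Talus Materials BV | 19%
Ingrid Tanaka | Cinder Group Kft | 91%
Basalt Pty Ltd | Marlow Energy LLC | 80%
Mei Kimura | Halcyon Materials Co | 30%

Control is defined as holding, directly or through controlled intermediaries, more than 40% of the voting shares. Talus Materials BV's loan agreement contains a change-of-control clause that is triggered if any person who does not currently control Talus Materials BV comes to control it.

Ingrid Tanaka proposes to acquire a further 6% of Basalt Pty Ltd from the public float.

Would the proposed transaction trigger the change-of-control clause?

The purchase changes only Ingrid's holdings, so Ingrid is the only person who could newly come to control Talus.
Ingrid holds 90% of Oakfield, so Ingrid controls Oakfield.
Ingrid holds 59% of Basalt, so Ingrid controls Basalt.
Basalt holds 80% of Marlow, so Ingrid controls Marlow.
Ingrid and Oakfield and Marlow together hold 61% + 19% + 14% = 94% of Talus, so Ingrid controls Talus.
So Ingrid already controls Talus before the transaction.
After the purchase, Ingrid's direct stake in Basalt rises to 59% + 6% = 65%.
Ingrid controlled Talus already, so this is not a new person acquiring control; every other person's position is unchanged or reduced.
No new person acquires control, so the clause is not triggered.

No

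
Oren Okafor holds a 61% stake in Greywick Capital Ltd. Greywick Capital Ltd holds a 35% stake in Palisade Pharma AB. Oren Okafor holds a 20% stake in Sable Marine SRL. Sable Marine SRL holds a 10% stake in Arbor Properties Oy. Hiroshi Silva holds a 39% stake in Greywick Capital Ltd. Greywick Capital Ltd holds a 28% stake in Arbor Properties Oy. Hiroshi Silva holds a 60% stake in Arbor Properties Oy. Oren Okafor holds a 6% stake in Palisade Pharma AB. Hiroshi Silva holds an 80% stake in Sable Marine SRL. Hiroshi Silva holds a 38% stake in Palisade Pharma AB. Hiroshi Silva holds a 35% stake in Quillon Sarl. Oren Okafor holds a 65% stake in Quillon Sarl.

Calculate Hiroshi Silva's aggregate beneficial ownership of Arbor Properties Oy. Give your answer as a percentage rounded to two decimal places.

78.92%

Hiroshi reaches Arbor along 3 paths.
Direct stake: 60% = 60%.
Via Greywick: 39% × 28% = 10.92%.
Via Sable: 80% × 10% = 8%.
Total: 60% + 10.92% + 8% = 78.92%.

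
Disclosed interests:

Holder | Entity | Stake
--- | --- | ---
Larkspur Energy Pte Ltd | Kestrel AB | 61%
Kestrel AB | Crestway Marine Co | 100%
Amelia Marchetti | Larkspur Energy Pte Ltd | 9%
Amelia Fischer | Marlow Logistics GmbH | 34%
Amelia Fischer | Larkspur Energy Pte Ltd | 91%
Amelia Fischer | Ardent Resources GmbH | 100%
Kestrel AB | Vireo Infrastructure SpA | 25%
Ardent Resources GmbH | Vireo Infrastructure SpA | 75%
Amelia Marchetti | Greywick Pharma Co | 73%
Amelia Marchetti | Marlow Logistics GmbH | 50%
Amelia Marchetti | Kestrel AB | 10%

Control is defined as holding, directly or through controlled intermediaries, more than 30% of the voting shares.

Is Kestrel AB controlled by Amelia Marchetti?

Amelia Marchetti holds 50% of Marlow, so Amelia Marchetti controls Marlow.
Amelia Marchetti holds 73% of Greywick, so Amelia Marchetti controls Greywick.
In Kestrel, Amelia Marchetti's side holds only 10%, not > 30%.
So Amelia Marchetti does not control Kestrel.

No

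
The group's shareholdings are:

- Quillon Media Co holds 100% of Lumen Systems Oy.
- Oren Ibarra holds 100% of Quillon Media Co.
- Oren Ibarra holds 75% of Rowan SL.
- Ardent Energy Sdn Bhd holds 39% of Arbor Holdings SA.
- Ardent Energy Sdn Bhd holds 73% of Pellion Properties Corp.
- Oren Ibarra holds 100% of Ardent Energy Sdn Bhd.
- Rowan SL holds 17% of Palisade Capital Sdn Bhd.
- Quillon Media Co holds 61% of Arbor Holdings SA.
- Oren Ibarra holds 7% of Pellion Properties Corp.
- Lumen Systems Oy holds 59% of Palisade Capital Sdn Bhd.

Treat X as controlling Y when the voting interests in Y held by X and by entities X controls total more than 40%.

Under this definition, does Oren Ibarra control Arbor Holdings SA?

Yes

Oren holds 100% of Ardent, so Oren controls Ardent.
Oren holds 100% of Quillon, so Oren controls Quillon.
Ardent and Quillon together hold 39% + 61% = 100% of Arbor, so Oren controls Arbor.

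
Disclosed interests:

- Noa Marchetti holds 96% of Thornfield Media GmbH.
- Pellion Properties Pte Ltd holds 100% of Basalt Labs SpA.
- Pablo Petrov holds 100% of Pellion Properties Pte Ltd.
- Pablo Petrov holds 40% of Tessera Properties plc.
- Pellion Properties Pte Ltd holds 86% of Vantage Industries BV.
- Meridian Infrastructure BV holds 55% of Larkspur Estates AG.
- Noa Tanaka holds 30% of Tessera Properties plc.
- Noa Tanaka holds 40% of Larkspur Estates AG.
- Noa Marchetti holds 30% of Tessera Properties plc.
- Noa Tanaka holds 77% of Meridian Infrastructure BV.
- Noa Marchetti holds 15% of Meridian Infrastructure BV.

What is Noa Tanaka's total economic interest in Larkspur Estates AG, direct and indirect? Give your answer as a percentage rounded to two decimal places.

82.35%

Noa Tanaka reaches Larkspur along 2 paths.
Via Meridian: 77% × 55% = 42.35%.
Direct stake: 40% = 40%.
Total: 42.35% + 40% = 82.35%.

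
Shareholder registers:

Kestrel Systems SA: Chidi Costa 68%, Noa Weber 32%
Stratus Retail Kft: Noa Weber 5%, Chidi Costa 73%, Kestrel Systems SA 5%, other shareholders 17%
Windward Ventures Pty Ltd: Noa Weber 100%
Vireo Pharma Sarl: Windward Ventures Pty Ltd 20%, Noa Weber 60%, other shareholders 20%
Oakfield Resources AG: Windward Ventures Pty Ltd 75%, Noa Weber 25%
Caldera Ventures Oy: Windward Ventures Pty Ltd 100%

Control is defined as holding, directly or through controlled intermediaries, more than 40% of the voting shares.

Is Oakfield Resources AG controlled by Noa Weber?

Yes

Noa holds 100% of Windward, so Noa controls Windward.
Windward and Noa together hold 75% + 25% = 100% of Oakfield, so Noa controls Oakfield.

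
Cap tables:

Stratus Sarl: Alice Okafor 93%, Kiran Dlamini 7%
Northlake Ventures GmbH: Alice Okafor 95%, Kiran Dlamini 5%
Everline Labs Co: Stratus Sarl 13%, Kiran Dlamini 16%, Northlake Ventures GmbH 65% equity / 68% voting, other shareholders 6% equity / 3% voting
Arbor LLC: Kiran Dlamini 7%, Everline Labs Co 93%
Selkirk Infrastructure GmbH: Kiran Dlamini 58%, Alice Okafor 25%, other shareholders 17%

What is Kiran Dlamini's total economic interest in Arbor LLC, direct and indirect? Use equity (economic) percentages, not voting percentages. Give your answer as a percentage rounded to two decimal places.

25.75%

Kiran reaches Arbor along 4 paths.
Direct stake: 7% = 7%.
Via Stratus → Everline: 7% × 13% × 93% = 0.8463%.
Via Everline: 16% × 93% = 14.88%.
Via Northlake → Everline: 5% × 65% × 93% = 3.0225%.
Total: 7% + 0.8463% + 14.88% + 3.0225% = 25.7488%.
Rounded: 25.75%.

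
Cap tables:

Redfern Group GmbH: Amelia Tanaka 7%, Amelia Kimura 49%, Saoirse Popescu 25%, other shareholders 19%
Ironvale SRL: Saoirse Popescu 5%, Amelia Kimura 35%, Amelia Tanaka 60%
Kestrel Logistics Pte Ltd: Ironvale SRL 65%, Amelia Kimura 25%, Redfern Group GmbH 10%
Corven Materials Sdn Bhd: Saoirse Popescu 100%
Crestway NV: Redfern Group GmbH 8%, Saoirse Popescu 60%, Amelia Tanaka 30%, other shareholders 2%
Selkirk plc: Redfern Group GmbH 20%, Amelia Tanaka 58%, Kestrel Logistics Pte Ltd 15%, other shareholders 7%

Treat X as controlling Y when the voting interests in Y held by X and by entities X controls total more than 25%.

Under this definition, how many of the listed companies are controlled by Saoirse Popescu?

Saoirse holds 100% of Corven, so Saoirse controls Corven.
Saoirse holds 60% of Crestway, so Saoirse controls Crestway.
No other company's threshold is met.
Saoirse controls 2 companies.

2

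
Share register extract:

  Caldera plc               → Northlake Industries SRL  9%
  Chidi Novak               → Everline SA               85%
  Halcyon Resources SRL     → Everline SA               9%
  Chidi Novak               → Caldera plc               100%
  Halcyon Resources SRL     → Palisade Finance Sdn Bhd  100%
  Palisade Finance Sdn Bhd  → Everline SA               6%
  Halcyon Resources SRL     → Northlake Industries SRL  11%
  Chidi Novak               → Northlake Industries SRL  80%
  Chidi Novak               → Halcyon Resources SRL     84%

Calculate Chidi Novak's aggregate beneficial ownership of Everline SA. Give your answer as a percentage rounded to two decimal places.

Chidi reaches Everline along 3 paths.
Via Halcyon → Palisade: 84% × 100% × 6% = 5.04%.
Direct stake: 85% = 85%.
Via Halcyon: 84% × 9% = 7.56%.
Total: 5.04% + 85% + 7.56% = 97.6%.
Rounded: 97.60%.

97.60%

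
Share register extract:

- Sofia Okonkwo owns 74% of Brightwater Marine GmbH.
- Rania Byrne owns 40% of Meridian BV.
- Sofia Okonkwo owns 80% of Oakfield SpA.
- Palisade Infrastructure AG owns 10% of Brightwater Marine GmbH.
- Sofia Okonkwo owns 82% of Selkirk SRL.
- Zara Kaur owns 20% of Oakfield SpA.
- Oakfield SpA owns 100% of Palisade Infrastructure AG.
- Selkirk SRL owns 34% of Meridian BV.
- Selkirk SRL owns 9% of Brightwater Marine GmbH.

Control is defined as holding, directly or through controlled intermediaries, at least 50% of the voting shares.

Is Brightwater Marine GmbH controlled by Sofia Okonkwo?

Yes

Sofia holds 82% of Selkirk, so Sofia controls Selkirk.
Sofia holds 80% of Oakfield, so Sofia controls Oakfield.
Oakfield holds 100% of Palisade, so Sofia controls Palisade.
Selkirk and Sofia and Palisade together hold 9% + 74% + 10% = 93% of Brightwater, so Sofia controls Brightwater.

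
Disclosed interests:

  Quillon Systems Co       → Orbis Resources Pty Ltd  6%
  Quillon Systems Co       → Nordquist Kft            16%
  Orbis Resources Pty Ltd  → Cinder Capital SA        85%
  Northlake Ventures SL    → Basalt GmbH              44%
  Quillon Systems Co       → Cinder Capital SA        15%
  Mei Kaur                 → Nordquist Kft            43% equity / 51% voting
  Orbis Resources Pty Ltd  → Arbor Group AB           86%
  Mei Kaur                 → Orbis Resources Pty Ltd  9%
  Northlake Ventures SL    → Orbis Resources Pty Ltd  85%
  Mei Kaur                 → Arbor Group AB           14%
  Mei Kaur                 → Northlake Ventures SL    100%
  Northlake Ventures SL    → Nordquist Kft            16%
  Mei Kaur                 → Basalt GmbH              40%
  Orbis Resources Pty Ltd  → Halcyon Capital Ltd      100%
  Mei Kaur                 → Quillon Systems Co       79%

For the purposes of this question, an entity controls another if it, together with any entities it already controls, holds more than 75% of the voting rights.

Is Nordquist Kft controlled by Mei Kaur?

Mei holds 79% of Quillon, so Mei controls Quillon.
Mei holds 100% of Northlake, so Mei controls Northlake.
Mei and Northlake and Quillon together hold 51% + 16% + 16% = 83% of Nordquist, so Mei controls Nordquist.

Yes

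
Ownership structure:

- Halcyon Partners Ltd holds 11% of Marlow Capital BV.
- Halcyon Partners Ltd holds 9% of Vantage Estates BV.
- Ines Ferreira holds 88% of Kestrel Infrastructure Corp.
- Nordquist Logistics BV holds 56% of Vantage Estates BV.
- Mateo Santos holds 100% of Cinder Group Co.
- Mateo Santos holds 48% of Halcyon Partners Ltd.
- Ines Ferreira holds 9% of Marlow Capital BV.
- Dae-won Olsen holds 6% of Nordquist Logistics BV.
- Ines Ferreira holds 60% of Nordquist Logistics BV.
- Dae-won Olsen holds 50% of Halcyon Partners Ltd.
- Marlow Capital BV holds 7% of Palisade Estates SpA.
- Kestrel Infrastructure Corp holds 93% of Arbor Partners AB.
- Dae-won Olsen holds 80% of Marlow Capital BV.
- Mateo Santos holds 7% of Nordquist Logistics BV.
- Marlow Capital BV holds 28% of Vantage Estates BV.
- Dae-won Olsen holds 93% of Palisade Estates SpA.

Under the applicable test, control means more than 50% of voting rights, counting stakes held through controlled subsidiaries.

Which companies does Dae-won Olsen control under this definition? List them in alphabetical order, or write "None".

Dae-won holds 80% of Marlow, so Dae-won controls Marlow.
Dae-won and Marlow together hold 93% + 7% = 100% of Palisade, so Dae-won controls Palisade.
No other company's threshold is met.

Marlow Capital BV, Palisade Estates SpA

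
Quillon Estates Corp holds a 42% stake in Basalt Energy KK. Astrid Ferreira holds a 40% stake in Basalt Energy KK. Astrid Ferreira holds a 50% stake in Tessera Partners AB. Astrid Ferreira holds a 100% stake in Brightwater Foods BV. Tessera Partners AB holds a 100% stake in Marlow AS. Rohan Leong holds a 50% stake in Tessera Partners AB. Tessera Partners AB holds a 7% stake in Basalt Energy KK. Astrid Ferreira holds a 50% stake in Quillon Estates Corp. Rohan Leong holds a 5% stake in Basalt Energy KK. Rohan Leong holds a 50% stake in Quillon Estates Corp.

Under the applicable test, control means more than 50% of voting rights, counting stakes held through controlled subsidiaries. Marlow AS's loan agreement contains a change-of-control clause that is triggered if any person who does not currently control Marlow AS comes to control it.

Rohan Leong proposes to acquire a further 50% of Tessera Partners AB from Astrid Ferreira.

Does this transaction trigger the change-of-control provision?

Yes

The purchase adds only to Rohan's holdings (Astrid's stake shrinks), so Rohan is the only person who could newly come to control Marlow.
Rohan's largest direct stake is 50% in Quillon, which does not meet the threshold, so Rohan controls no company.
Neither Rohan nor any entity Rohan controls holds any voting interest in Marlow.
So before the transaction, Rohan does not control Marlow.
After the purchase, Rohan's direct stake in Tessera rises to 50% + 50% = 100%, and Astrid's stake falls to 0%.
Rohan holds 100% of Tessera, so Rohan controls Tessera.
Tessera holds 100% of Marlow, so Rohan controls Marlow.
Rohan did not control Marlow before and does after, so the clause is triggered.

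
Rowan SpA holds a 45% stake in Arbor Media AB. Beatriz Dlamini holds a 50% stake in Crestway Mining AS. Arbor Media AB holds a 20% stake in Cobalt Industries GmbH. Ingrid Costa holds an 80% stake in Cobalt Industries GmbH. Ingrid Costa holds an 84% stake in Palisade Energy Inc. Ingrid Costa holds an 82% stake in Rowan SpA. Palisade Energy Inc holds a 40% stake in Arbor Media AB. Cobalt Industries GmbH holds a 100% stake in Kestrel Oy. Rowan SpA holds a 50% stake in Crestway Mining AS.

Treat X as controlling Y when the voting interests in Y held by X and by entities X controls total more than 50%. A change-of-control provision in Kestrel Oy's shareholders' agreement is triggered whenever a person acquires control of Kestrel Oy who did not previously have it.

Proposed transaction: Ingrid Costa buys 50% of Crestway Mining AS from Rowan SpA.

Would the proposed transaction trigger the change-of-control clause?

No

The purchase adds only to Ingrid's holdings (Rowan's stake shrinks), so Ingrid is the only person who could newly come to control Kestrel.
Ingrid holds 84% of Palisade, so Ingrid controls Palisade.
Ingrid holds 82% of Rowan, so Ingrid controls Rowan.
Palisade and Rowan together hold 40% + 45% = 85% of Arbor, so Ingrid controls Arbor.
Ingrid and Arbor together hold 80% + 20% = 100% of Cobalt, so Ingrid controls Cobalt.
Cobalt holds 100% of Kestrel, so Ingrid controls Kestrel.
So Ingrid already controls Kestrel before the transaction.
After the purchase, Ingrid holds 50% of Crestway directly, and Rowan's stake falls to 0%.
Ingrid controlled Kestrel already, so this is not a new person acquiring control; every other person's position is unchanged or reduced.
No new person acquires control, so the clause is not triggered.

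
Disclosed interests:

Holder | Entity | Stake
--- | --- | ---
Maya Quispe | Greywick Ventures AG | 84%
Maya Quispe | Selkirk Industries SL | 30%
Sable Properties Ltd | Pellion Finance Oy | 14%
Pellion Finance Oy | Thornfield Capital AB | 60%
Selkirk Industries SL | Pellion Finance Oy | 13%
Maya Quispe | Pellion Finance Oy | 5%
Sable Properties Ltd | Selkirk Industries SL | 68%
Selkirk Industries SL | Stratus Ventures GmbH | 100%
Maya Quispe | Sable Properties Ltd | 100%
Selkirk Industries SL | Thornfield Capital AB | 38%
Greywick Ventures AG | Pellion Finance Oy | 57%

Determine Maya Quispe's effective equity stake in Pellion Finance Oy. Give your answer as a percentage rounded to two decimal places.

79.62%

Maya reaches Pellion along 5 paths.
Via Greywick: 84% × 57% = 47.88%.
Direct stake: 5% = 5%.
Via Sable → Selkirk: 100% × 68% × 13% = 8.84%.
Via Selkirk: 30% × 13% = 3.9%.
Via Sable: 100% × 14% = 14%.
Total: 47.88% + 5% + 8.84% + 3.9% + 14% = 79.62%.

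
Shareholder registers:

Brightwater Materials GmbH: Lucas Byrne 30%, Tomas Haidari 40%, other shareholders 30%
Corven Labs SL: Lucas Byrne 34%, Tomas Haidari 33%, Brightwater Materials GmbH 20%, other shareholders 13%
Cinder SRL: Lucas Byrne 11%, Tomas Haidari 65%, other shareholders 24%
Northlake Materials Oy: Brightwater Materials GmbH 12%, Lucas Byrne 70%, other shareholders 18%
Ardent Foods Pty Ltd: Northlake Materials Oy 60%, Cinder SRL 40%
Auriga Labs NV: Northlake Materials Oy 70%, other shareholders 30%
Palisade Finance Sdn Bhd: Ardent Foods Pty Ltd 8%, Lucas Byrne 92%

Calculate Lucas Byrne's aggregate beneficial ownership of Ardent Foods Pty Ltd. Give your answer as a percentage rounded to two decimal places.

Lucas reaches Ardent along 3 paths.
Via Brightwater → Northlake: 30% × 12% × 60% = 2.16%.
Via Northlake: 70% × 60% = 42%.
Via Cinder: 11% × 40% = 4.4%.
Total: 2.16% + 42% + 4.4% = 48.56%.

48.56%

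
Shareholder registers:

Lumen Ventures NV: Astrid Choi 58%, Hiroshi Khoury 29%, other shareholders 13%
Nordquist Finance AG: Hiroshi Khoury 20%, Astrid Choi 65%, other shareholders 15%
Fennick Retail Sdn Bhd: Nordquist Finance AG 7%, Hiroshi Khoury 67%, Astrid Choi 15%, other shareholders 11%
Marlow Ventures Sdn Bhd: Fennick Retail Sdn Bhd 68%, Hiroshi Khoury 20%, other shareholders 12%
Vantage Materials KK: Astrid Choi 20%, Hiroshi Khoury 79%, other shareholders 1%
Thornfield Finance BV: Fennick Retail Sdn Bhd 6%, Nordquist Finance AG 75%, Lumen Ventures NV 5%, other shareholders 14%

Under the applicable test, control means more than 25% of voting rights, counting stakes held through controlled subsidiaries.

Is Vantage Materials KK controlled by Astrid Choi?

No

Astrid holds 58% of Lumen, so Astrid controls Lumen.
Astrid holds 65% of Nordquist, so Astrid controls Nordquist.
Nordquist and Lumen together hold 75% + 5% = 80% of Thornfield, so Astrid controls Thornfield.
In Vantage, Astrid's side holds only 20%, not > 25%.
So Astrid does not control Vantage.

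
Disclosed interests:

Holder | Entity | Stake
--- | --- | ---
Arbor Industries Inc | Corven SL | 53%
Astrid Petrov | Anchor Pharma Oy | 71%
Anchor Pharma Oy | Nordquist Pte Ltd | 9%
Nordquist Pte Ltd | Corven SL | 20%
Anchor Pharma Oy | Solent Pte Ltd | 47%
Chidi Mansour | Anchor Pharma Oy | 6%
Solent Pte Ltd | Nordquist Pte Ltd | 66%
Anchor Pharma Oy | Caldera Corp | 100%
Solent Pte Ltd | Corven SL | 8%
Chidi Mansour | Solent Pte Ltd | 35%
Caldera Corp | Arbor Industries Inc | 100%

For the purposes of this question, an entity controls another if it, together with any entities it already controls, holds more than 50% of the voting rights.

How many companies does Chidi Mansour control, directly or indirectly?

Chidi's largest direct stake is 35% in Solent, which does not meet the threshold.
Chidi controls 0 companies.

0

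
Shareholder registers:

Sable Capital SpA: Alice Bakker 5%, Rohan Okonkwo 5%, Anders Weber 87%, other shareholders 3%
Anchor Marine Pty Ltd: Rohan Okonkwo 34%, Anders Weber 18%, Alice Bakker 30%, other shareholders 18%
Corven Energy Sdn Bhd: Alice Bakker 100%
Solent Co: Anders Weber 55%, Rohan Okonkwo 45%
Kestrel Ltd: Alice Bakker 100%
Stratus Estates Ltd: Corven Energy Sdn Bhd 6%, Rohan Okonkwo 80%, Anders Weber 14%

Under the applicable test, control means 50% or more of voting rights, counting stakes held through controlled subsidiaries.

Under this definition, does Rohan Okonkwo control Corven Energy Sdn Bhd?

No

Rohan holds 80% of Stratus, so Rohan controls Stratus.
Neither Rohan nor any entity Rohan controls holds any voting interest in Corven.
So Rohan does not control Corven.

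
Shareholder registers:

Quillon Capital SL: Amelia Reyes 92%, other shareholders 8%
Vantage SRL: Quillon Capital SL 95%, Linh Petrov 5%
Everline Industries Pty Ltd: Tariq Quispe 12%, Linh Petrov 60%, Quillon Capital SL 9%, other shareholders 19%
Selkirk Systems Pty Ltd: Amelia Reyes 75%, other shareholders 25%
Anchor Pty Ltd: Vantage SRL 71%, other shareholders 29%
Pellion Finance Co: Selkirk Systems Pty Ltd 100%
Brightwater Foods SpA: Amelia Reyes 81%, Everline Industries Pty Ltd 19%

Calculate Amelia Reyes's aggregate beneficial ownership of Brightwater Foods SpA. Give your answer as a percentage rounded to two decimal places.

82.57%

Amelia reaches Brightwater along 2 paths.
Direct stake: 81% = 81%.
Via Quillon → Everline: 92% × 9% × 19% = 1.5732%.
Total: 81% + 1.5732% = 82.5732%.
Rounded: 82.57%.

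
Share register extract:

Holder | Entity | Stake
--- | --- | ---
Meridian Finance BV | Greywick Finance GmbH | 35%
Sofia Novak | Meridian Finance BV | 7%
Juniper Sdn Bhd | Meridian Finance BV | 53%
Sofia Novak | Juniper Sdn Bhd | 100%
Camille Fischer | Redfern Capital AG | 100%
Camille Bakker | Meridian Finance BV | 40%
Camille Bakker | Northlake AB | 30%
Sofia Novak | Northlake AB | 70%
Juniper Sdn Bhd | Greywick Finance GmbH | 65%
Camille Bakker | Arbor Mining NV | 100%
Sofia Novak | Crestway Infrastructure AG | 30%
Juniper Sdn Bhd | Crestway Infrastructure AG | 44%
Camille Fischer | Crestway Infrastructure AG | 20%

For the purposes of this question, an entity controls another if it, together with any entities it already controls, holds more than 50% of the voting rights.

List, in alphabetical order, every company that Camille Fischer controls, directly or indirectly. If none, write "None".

Redfern Capital AG

Camille Fischer holds 100% of Redfern, so Camille Fischer controls Redfern.
No other company's threshold is met.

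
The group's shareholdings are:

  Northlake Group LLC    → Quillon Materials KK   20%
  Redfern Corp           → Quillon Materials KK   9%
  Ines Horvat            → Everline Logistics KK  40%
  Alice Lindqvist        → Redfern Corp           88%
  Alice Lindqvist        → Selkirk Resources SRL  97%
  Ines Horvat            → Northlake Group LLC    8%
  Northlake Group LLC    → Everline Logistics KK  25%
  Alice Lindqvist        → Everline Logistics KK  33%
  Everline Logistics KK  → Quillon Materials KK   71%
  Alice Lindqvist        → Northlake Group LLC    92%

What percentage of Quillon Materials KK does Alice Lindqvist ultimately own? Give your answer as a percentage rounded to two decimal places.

66.08%

Alice reaches Quillon along 4 paths.
Via Everline: 33% × 71% = 23.43%.
Via Northlake → Everline: 92% × 25% × 71% = 16.33%.
Via Northlake: 92% × 20% = 18.4%.
Via Redfern: 88% × 9% = 7.92%.
Total: 23.43% + 16.33% + 18.4% + 7.92% = 66.08%.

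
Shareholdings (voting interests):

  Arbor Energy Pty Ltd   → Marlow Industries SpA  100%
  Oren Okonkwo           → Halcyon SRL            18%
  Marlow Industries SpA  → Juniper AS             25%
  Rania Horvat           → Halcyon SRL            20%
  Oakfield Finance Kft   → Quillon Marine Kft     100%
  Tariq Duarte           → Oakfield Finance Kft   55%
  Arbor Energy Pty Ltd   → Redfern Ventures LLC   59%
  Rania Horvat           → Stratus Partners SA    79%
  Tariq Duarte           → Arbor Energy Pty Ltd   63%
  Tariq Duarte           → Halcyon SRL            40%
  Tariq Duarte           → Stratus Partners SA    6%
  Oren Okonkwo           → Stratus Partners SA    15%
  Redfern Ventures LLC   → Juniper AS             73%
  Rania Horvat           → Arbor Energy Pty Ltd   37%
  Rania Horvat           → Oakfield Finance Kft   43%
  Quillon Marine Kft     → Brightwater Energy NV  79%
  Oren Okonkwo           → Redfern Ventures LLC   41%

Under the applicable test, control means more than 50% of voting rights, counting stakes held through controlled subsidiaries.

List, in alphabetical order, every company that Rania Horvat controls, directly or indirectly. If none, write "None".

Rania holds 79% of Stratus, so Rania controls Stratus.
No other company's threshold is met.

Stratus Partners SA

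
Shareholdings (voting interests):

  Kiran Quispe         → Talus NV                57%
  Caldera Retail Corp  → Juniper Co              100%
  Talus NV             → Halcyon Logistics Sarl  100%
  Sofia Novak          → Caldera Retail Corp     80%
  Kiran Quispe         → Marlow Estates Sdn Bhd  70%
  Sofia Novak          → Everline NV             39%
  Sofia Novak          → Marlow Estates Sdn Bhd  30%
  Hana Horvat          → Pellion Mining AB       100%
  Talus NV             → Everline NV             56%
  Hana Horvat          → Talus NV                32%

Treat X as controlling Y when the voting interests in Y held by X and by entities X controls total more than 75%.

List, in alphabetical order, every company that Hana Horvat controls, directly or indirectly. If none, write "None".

Hana holds 100% of Pellion, so Hana controls Pellion.
No other company's threshold is met.

Pellion Mining AB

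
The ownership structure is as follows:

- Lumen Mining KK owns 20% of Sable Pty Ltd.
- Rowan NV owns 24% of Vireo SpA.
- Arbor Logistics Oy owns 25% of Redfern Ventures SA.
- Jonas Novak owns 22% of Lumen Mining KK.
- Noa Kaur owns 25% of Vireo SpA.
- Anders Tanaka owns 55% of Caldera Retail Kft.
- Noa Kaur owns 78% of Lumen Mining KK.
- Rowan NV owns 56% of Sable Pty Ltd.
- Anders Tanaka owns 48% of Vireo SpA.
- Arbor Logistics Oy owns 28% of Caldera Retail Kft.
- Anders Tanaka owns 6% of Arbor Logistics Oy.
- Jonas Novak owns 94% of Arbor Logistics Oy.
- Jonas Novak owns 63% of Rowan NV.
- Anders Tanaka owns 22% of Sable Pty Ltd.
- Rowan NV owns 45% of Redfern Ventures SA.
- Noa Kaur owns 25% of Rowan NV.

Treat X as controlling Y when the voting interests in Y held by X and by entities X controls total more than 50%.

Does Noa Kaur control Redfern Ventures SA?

No

Noa holds 78% of Lumen, so Noa controls Lumen.
Neither Noa nor any entity Noa controls holds any voting interest in Redfern.
So Noa does not control Redfern.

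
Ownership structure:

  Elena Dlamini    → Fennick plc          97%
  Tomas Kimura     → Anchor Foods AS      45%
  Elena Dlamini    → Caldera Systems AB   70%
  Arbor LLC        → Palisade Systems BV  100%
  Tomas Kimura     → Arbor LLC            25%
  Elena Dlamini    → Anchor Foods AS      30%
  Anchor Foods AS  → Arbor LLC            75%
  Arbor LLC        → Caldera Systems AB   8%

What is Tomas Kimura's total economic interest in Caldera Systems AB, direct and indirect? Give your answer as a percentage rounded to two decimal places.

Tomas reaches Caldera along 2 paths.
Via Anchor → Arbor: 45% × 75% × 8% = 2.7%.
Via Arbor: 25% × 8% = 2%.
Total: 2.7% + 2% = 4.7%.
Rounded: 4.70%.

4.70%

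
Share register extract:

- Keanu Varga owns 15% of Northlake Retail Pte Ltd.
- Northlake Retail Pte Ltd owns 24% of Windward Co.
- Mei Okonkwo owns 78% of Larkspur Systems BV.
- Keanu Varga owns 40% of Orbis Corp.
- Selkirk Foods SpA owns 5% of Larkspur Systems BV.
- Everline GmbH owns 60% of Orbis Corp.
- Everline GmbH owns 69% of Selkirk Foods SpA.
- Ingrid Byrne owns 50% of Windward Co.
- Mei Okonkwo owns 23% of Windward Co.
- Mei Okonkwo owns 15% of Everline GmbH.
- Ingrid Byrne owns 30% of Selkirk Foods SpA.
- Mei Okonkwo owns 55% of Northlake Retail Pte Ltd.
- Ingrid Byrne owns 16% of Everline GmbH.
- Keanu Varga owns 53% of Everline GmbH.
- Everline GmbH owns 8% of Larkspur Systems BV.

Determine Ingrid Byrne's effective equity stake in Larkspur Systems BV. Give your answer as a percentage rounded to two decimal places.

Ingrid reaches Larkspur along 3 paths.
Via Everline: 16% × 8% = 1.28%.
Via Everline → Selkirk: 16% × 69% × 5% = 0.552%.
Via Selkirk: 30% × 5% = 1.5%.
Total: 1.28% + 0.552% + 1.5% = 3.332%.
Rounded: 3.33%.

3.33%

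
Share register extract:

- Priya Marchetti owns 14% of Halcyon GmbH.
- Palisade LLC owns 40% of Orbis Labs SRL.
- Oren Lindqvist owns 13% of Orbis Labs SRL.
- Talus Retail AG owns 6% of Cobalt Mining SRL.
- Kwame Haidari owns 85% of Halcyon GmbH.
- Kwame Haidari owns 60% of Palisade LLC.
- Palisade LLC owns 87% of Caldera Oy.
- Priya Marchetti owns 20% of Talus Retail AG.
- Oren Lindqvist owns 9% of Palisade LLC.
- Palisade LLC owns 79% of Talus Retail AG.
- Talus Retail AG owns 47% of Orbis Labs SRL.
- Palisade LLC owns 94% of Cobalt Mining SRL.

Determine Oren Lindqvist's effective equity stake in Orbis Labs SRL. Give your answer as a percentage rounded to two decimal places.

19.94%

Oren reaches Orbis along 3 paths.
Via Palisade: 9% × 40% = 3.6%.
Direct stake: 13% = 13%.
Via Palisade → Talus: 9% × 79% × 47% = 3.3417%.
Total: 3.6% + 13% + 3.3417% = 19.9417%.
Rounded: 19.94%.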